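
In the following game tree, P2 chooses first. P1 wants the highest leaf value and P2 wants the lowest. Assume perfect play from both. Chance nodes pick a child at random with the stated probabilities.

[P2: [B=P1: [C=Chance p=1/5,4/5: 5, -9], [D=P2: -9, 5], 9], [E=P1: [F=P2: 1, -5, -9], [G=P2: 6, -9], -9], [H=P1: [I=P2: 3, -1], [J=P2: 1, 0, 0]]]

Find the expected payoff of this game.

C (Chance): 1/5·5 + 4/5·-9 = -6.2
D (P2): min(-9, 5) = -9
B (P1): max(-6.2, -9, 9) = 9
F (P2): min(1, -5, -9) = -9
G (P2): min(6, -9) = -9
E (P1): max(-9, -9, -9) = -9
I (P2): min(3, -1) = -1
J (P2): min(1, 0, 0) = 0
H (P1): max(-1, 0) = 0
Root (P2): min(9, -9, 0) = -9

-9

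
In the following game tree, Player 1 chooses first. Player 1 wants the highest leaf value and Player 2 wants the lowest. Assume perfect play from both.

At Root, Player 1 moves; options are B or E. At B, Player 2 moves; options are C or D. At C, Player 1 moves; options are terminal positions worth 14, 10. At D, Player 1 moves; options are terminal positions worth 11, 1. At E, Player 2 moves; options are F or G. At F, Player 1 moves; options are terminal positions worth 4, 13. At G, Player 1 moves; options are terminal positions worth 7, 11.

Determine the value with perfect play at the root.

C (Player 1): max(14, 10) = 14
D (Player 1): max(11, 1) = 11
B (Player 2): min(14, 11) = 11
F (Player 1): max(4, 13) = 13
G (Player 1): max(7, 11) = 11
E (Player 2): min(13, 11) = 11
Root (Player 1): max(11, 11) = 11

11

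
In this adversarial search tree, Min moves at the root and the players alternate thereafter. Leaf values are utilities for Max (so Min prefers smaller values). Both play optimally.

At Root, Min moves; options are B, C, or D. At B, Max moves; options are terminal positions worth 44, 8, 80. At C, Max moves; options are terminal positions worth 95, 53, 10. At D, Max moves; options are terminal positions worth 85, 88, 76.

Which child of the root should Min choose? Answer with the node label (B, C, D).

B (Max): max(44, 8, 80) = 80
C (Max): max(95, 53, 10) = 95
D (Max): max(85, 88, 76) = 88
Root (Min): min(80, 95, 88) = 80
Min picks the child with the lowest value: B (value 80).

B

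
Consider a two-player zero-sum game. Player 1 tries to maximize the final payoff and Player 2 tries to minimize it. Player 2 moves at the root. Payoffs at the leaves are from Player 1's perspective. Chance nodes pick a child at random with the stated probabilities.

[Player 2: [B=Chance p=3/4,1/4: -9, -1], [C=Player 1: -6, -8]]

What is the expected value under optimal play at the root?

-7

B (Chance): 3/4·-9 + 1/4·-1 = -7
C (Player 1): max(-6, -8) = -6
Root (Player 2): min(-7, -6) = -7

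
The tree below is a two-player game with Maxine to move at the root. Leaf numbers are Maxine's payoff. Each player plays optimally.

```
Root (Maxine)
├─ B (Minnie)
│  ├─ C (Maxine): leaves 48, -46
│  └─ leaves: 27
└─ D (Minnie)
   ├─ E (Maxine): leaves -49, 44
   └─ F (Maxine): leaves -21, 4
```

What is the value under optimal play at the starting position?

C (Maxine): max(48, -46) = 48
B (Minnie): min(48, 27) = 27
E (Maxine): max(-49, 44) = 44
F (Maxine): max(-21, 4) = 4
D (Minnie): min(44, 4) = 4
Root (Maxine): max(27, 4) = 27

27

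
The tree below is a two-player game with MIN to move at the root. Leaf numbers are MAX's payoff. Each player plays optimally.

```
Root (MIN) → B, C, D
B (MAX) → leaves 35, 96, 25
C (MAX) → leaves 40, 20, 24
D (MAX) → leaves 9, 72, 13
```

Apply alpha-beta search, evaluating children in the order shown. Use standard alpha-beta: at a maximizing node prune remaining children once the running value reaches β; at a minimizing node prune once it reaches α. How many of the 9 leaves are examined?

8

B [α=-∞,β=+∞]: v=96
C [α=-∞,β=96]: v=40
D [α=-∞,β=40]: v=72 after child 2 ≥ β → β-cutoff, skip 1
Root [α=-∞,β=+∞]: v=40
Leaves evaluated: 8 of 9.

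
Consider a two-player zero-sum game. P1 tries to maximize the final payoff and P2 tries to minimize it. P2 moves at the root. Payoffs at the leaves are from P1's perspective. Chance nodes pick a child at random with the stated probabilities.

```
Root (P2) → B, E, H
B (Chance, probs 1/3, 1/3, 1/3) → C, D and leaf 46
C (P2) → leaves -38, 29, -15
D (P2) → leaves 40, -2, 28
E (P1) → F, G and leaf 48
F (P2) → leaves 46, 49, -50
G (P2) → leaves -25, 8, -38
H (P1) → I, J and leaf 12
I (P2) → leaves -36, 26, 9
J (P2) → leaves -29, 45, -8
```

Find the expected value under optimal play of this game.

2

C (P2): min(-38, 29, -15) = -38
D (P2): min(40, -2, 28) = -2
B (Chance): 1/3·-38 + 1/3·-2 + 1/3·46 = 2
F (P2): min(46, 49, -50) = -50
G (P2): min(-25, 8, -38) = -38
E (P1): max(-50, -38, 48) = 48
I (P2): min(-36, 26, 9) = -36
J (P2): min(-29, 45, -8) = -29
H (P1): max(-36, -29, 12) = 12
Root (P2): min(2, 48, 12) = 2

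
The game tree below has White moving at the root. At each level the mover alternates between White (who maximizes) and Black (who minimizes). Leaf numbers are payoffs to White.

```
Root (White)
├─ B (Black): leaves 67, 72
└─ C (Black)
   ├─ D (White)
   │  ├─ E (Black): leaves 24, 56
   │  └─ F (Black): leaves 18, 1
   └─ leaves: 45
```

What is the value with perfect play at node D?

24

E: min(24, 56) = 24
F: min(18, 1) = 1
D: max(24, 1) = 24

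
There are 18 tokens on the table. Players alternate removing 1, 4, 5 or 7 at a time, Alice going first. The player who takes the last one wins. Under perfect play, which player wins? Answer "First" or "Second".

Second

i:   0  1  2  3  4  5  6  7  8  9 10 11 12 13 14 15 16 17 18
     L  W  L  W  W  W  W  W  L  W  L  W  W  W  W  W  L  W  L
Position 18 is L, so the second player wins.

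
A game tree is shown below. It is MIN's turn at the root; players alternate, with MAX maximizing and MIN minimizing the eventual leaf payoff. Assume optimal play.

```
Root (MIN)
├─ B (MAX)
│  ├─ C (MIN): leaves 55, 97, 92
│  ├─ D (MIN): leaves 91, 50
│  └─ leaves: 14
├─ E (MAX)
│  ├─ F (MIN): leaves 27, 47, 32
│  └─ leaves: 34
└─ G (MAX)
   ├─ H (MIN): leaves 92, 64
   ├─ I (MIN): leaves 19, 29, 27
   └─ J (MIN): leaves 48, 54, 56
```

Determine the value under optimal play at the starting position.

C (MIN): min(55, 97, 92) = 55
D (MIN): min(91, 50) = 50
B (MAX): max(55, 50, 14) = 55
F (MIN): min(27, 47, 32) = 27
E (MAX): max(27, 34) = 34
H (MIN): min(92, 64) = 64
I (MIN): min(19, 29, 27) = 19
J (MIN): min(48, 54, 56) = 48
G (MAX): max(64, 19, 48) = 64
Root (MIN): min(55, 34, 64) = 34

34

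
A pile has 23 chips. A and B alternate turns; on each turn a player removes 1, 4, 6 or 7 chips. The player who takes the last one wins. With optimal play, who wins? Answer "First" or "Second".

i:   0  1  2  3  4  5  6  7  8  9 10 11 12 13 14 15 16 17 18 19 20 21 22 23
     L  W  L  W  W  L  W  W  W  W  L  W  W  L  W  L  W  W  L  W  W  W  W  L
Position 23 is L, so the second player wins.

Second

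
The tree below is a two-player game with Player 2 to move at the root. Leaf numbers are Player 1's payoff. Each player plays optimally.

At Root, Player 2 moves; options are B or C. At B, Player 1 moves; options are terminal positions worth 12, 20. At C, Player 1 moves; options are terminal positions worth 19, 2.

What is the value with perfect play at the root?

19

B (Player 1): max(12, 20) = 20
C (Player 1): max(19, 2) = 19
Root (Player 2): min(20, 19) = 19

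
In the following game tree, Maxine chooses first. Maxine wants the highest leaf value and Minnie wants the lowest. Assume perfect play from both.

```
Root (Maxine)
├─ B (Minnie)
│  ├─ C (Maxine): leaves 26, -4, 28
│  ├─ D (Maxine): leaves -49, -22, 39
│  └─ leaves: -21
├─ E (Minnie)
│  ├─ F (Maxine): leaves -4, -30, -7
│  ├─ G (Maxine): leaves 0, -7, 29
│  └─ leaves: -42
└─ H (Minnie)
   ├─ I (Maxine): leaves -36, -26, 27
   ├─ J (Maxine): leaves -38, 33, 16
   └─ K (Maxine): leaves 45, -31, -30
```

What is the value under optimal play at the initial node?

C (Maxine): max(26, -4, 28) = 28
D (Maxine): max(-49, -22, 39) = 39
B (Minnie): min(28, 39, -21) = -21
F (Maxine): max(-4, -30, -7) = -4
G (Maxine): max(0, -7, 29) = 29
E (Minnie): min(-4, 29, -42) = -42
I (Maxine): max(-36, -26, 27) = 27
J (Maxine): max(-38, 33, 16) = 33
K (Maxine): max(45, -31, -30) = 45
H (Minnie): min(27, 33, 45) = 27
Root (Maxine): max(-21, -42, 27) = 27

27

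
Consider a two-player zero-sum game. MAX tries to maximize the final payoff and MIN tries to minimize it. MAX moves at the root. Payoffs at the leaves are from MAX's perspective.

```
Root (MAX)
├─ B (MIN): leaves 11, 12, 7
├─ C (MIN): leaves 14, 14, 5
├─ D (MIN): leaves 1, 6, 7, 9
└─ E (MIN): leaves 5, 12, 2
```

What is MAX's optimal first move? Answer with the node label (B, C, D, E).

B

B (MIN): min(11, 12, 7) = 7
C (MIN): min(14, 14, 5) = 5
D (MIN): min(1, 6, 7, 9) = 1
E (MIN): min(5, 12, 2) = 2
Root (MAX): max(7, 5, 1, 2) = 7
MAX picks the child with the highest value: B (value 7).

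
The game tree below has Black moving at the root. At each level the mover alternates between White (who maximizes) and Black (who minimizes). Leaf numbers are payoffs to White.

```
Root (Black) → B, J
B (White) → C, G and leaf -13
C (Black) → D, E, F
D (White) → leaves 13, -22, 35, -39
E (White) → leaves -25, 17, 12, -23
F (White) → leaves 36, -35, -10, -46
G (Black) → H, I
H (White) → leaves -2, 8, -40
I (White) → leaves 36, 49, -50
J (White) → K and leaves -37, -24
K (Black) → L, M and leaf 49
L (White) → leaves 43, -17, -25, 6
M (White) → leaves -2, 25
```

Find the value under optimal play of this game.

D (White): max(13, -22, 35, -39) = 35
E (White): max(-25, 17, 12, -23) = 17
F (White): max(36, -35, -10, -46) = 36
C (Black): min(35, 17, 36) = 17
H (White): max(-2, 8, -40) = 8
I (White): max(36, 49, -50) = 49
G (Black): min(8, 49) = 8
B (White): max(17, 8, -13) = 17
L (White): max(43, -17, -25, 6) = 43
M (White): max(-2, 25) = 25
K (Black): min(43, 25, 49) = 25
J (White): max(25, -37, -24) = 25
Root (Black): min(17, 25) = 17

17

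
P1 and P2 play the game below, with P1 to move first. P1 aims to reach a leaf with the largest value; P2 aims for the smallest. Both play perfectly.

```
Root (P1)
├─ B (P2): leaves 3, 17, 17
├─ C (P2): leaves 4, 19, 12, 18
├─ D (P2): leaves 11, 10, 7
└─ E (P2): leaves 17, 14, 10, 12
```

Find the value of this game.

B (P2): min(3, 17, 17) = 3
C (P2): min(4, 19, 12, 18) = 4
D (P2): min(11, 10, 7) = 7
E (P2): min(17, 14, 10, 12) = 10
Root (P1): max(3, 4, 7, 10) = 10

10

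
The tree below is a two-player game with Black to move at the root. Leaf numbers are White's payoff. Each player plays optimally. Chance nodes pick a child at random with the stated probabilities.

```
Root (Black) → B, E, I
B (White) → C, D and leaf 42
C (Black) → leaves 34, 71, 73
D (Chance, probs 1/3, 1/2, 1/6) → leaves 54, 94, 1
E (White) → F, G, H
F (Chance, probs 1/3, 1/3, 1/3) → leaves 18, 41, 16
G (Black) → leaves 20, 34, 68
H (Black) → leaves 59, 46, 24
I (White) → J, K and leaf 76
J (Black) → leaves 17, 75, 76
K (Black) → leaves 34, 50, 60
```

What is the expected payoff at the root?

25

C (Black): min(34, 71, 73) = 34
D (Chance): 1/3·54 + 1/2·94 + 1/6·1 = 65.17
B (White): max(34, 65.17, 42) = 65.17
F (Chance): 1/3·18 + 1/3·41 + 1/3·16 = 25
G (Black): min(20, 34, 68) = 20
H (Black): min(59, 46, 24) = 24
E (White): max(25, 20, 24) = 25
J (Black): min(17, 75, 76) = 17
K (Black): min(34, 50, 60) = 34
I (White): max(17, 34, 76) = 76
Root (Black): min(65.17, 25, 76) = 25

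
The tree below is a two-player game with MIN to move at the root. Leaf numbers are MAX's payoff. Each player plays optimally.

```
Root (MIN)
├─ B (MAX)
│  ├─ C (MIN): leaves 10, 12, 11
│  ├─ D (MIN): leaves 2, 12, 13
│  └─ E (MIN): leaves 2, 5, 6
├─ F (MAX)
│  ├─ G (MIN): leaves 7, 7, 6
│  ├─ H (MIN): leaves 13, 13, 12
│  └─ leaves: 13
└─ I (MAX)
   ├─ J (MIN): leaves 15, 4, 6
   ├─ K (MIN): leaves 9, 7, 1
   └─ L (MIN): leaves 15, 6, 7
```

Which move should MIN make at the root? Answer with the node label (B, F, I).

C (MIN): min(10, 12, 11) = 10
D (MIN): min(2, 12, 13) = 2
E (MIN): min(2, 5, 6) = 2
B (MAX): max(10, 2, 2) = 10
G (MIN): min(7, 7, 6) = 6
H (MIN): min(13, 13, 12) = 12
F (MAX): max(6, 12, 13) = 13
J (MIN): min(15, 4, 6) = 4
K (MIN): min(9, 7, 1) = 1
L (MIN): min(15, 6, 7) = 6
I (MAX): max(4, 1, 6) = 6
Root (MIN): min(10, 13, 6) = 6
MIN picks the child with the lowest value: I (value 6).

I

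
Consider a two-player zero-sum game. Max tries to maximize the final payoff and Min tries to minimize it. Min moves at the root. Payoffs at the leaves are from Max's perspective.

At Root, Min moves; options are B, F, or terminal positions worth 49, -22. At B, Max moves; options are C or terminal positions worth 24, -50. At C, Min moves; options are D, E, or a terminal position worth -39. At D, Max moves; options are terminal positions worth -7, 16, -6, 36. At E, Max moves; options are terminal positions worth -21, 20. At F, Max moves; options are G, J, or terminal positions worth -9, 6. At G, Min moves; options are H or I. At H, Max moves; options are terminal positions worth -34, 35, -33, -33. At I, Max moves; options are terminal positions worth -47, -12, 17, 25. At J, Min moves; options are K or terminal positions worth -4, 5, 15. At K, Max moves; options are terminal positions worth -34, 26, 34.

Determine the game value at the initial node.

-22

D (Max): max(-7, 16, -6, 36) = 36
E (Max): max(-21, 20) = 20
C (Min): min(36, 20, -39) = -39
B (Max): max(-39, 24, -50) = 24
H (Max): max(-34, 35, -33, -33) = 35
I (Max): max(-47, -12, 17, 25) = 25
G (Min): min(35, 25) = 25
K (Max): max(-34, 26, 34) = 34
J (Min): min(34, -4, 5, 15) = -4
F (Max): max(25, -4, -9, 6) = 25
Root (Min): min(24, 25, 49, -22) = -22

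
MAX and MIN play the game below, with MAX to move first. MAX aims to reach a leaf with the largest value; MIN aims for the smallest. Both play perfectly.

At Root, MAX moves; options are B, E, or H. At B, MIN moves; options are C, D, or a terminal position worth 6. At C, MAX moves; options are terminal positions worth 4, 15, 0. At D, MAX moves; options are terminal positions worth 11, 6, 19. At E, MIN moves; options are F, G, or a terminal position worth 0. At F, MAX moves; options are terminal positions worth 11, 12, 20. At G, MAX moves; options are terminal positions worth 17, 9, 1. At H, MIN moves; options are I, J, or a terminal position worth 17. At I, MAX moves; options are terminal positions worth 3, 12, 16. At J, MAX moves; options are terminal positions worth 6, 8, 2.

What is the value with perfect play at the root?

C (MAX): max(4, 15, 0) = 15
D (MAX): max(11, 6, 19) = 19
B (MIN): min(15, 19, 6) = 6
F (MAX): max(11, 12, 20) = 20
G (MAX): max(17, 9, 1) = 17
E (MIN): min(20, 17, 0) = 0
I (MAX): max(3, 12, 16) = 16
J (MAX): max(6, 8, 2) = 8
H (MIN): min(16, 8, 17) = 8
Root (MAX): max(6, 0, 8) = 8

8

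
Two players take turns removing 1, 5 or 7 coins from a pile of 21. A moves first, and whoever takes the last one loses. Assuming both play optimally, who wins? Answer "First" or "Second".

i:   0  1  2  3  4  5  6  7  8  9 10 11 12 13 14 15 16 17 18 19 20 21
     W  L  W  L  W  L  W  L  W  L  W  L  W  L  W  L  W  L  W  L  W  L
Position 21 is L, so the second player wins.

Second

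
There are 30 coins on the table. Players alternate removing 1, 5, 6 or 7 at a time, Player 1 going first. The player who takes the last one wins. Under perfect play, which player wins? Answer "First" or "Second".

First

Positions where the player to move wins (W) vs loses (L):
i:   0  1  2  3  4  5  6  7  8  9 10 11 12 13 14 15 16 17 18 19 20 21 22 23 24 25 26 27 28 29 30
     L  W  L  W  L  W  W  W  W  W  W  W  L  W  L  W  L  W  W  W  W  W  W  W  L  W  L  W  L  W  W
Position 30 is W, so the first player wins.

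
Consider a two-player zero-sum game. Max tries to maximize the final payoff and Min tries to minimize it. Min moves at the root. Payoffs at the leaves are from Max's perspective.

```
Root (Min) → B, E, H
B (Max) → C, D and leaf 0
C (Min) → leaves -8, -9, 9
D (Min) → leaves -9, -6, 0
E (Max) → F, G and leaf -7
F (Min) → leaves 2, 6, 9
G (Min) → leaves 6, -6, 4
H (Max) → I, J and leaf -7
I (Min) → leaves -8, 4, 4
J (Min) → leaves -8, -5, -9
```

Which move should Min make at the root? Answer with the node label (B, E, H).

C (Min): min(-8, -9, 9) = -9
D (Min): min(-9, -6, 0) = -9
B (Max): max(-9, -9, 0) = 0
F (Min): min(2, 6, 9) = 2
G (Min): min(6, -6, 4) = -6
E (Max): max(2, -6, -7) = 2
I (Min): min(-8, 4, 4) = -8
J (Min): min(-8, -5, -9) = -9
H (Max): max(-8, -9, -7) = -7
Root (Min): min(0, 2, -7) = -7
Min picks the child with the lowest value: H (value -7).

H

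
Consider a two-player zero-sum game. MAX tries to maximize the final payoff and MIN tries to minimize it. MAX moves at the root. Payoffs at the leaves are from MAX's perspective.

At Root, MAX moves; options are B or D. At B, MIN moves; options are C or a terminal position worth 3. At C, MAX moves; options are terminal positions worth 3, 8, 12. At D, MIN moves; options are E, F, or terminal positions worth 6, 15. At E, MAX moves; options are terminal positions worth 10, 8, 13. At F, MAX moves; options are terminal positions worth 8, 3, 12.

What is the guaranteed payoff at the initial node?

C (MAX): max(3, 8, 12) = 12
B (MIN): min(12, 3) = 3
E (MAX): max(10, 8, 13) = 13
F (MAX): max(8, 3, 12) = 12
D (MIN): min(13, 12, 6, 15) = 6
Root (MAX): max(3, 6) = 6

6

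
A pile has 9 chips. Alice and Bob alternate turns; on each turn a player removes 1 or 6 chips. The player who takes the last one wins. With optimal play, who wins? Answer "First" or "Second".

Second

Mark each pile size as W (mover wins) or L (mover loses):
i:   0  1  2  3  4  5  6  7  8  9
     L  W  L  W  L  W  W  L  W  L
Position 9 is L, so the second player wins.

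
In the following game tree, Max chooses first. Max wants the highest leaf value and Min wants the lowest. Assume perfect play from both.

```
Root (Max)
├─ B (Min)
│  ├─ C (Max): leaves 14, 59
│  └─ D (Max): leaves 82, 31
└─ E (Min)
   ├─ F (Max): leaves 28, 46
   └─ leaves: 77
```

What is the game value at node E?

F: max(28, 46) = 46
E: min(46, 77) = 46

46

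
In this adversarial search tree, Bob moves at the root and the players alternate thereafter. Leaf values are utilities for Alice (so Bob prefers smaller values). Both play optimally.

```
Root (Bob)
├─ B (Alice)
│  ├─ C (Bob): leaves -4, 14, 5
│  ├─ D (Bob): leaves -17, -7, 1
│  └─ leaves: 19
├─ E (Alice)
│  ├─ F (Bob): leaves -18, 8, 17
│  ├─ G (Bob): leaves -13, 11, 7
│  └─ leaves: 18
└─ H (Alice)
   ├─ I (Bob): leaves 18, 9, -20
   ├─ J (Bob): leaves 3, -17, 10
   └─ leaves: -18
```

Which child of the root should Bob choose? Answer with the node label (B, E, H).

C (Bob): min(-4, 14, 5) = -4
D (Bob): min(-17, -7, 1) = -17
B (Alice): max(-4, -17, 19) = 19
F (Bob): min(-18, 8, 17) = -18
G (Bob): min(-13, 11, 7) = -13
E (Alice): max(-18, -13, 18) = 18
I (Bob): min(18, 9, -20) = -20
J (Bob): min(3, -17, 10) = -17
H (Alice): max(-20, -17, -18) = -17
Root (Bob): min(19, 18, -17) = -17
Bob picks the child with the lowest value: H (value -17).

H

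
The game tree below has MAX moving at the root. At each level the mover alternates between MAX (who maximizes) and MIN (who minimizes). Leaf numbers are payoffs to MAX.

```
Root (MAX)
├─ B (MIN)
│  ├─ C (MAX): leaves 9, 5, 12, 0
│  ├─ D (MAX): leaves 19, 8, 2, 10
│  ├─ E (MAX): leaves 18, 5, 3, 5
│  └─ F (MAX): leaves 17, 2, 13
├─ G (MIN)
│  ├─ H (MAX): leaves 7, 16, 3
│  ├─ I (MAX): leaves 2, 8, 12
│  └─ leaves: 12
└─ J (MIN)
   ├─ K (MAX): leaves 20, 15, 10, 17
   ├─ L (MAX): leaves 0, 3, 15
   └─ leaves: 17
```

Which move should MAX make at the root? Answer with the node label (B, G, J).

J

C (MAX): max(9, 5, 12, 0) = 12
D (MAX): max(19, 8, 2, 10) = 19
E (MAX): max(18, 5, 3, 5) = 18
F (MAX): max(17, 2, 13) = 17
B (MIN): min(12, 19, 18, 17) = 12
H (MAX): max(7, 16, 3) = 16
I (MAX): max(2, 8, 12) = 12
G (MIN): min(16, 12, 12) = 12
K (MAX): max(20, 15, 10, 17) = 20
L (MAX): max(0, 3, 15) = 15
J (MIN): min(20, 15, 17) = 15
Root (MAX): max(12, 12, 15) = 15
MAX picks the child with the highest value: J (value 15).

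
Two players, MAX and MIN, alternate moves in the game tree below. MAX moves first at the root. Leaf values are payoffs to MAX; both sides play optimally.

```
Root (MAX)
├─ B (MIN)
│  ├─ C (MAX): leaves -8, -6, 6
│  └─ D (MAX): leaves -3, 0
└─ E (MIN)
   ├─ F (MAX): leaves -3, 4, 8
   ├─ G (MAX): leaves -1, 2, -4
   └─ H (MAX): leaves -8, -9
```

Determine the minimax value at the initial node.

0

C (MAX): max(-8, -6, 6) = 6
D (MAX): max(-3, 0) = 0
B (MIN): min(6, 0) = 0
F (MAX): max(-3, 4, 8) = 8
G (MAX): max(-1, 2, -4) = 2
H (MAX): max(-8, -9) = -8
E (MIN): min(8, 2, -8) = -8
Root (MAX): max(0, -8) = 0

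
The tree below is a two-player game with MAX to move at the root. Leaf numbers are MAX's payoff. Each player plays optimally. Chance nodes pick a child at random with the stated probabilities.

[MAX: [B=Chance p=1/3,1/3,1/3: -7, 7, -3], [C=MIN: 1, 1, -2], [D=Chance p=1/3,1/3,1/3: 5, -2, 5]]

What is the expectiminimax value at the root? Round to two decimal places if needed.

B (Chance): 1/3·-7 + 1/3·7 + 1/3·-3 = -1
C (MIN): min(1, 1, -2) = -2
D (Chance): 1/3·5 + 1/3·-2 + 1/3·5 = 2.67
Root (MAX): max(-1, -2, 2.67) = 2.67

2.67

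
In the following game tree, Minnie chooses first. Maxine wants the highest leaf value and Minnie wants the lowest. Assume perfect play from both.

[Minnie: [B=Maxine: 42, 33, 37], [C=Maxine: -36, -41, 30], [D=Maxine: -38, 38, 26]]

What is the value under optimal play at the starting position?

30

B (Maxine): max(42, 33, 37) = 42
C (Maxine): max(-36, -41, 30) = 30
D (Maxine): max(-38, 38, 26) = 38
Root (Minnie): min(42, 30, 38) = 30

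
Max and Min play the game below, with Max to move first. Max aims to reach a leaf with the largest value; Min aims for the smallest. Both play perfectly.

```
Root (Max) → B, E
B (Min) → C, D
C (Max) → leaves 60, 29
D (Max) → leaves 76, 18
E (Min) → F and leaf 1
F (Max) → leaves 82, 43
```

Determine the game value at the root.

C (Max): max(60, 29) = 60
D (Max): max(76, 18) = 76
B (Min): min(60, 76) = 60
F (Max): max(82, 43) = 82
E (Min): min(82, 1) = 1
Root (Max): max(60, 1) = 60

60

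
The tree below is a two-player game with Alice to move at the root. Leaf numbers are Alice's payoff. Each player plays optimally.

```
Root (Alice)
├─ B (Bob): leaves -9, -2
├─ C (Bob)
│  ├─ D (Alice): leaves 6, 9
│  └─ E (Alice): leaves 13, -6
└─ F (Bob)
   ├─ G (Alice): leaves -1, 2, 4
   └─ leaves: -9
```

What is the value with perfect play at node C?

D: max(6, 9) = 9
E: max(13, -6) = 13
C: min(9, 13) = 9

9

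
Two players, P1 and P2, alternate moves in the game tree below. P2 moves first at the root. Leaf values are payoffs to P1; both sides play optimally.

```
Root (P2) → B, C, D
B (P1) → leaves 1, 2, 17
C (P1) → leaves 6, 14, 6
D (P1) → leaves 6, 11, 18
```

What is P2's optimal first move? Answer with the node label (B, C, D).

B (P1): max(1, 2, 17) = 17
C (P1): max(6, 14, 6) = 14
D (P1): max(6, 11, 18) = 18
Root (P2): min(17, 14, 18) = 14
P2 picks the child with the lowest value: C (value 14).

C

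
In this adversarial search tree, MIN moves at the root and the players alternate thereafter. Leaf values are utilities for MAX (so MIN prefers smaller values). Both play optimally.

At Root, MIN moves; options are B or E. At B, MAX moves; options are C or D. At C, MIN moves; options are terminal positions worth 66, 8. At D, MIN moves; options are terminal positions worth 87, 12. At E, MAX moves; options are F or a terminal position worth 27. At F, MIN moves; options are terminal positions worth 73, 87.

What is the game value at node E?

73

F: min(73, 87) = 73
E: max(73, 27) = 73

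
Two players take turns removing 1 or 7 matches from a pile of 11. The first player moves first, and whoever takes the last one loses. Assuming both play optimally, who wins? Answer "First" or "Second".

Second

Mark each pile size as W (mover wins) or L (mover loses):
i:   0  1  2  3  4  5  6  7  8  9 10 11
     W  L  W  L  W  L  W  L  W  L  W  L
Position 11 is L, so the second player wins.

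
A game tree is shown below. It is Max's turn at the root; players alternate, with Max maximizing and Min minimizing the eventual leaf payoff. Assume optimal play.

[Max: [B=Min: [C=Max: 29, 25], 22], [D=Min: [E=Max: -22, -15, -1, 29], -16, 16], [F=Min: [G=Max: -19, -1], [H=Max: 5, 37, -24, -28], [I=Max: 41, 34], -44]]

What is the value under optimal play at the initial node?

22

C (Max): max(29, 25) = 29
B (Min): min(29, 22) = 22
E (Max): max(-22, -15, -1, 29) = 29
D (Min): min(29, -16, 16) = -16
G (Max): max(-19, -1) = -1
H (Max): max(5, 37, -24, -28) = 37
I (Max): max(41, 34) = 41
F (Min): min(-1, 37, 41, -44) = -44
Root (Max): max(22, -16, -44) = 22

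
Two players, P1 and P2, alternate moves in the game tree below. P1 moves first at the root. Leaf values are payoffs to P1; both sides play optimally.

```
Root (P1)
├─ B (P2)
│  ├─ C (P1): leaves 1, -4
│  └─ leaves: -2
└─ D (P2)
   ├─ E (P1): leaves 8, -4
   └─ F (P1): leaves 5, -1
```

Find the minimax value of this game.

5

C (P1): max(1, -4) = 1
B (P2): min(1, -2) = -2
E (P1): max(8, -4) = 8
F (P1): max(5, -1) = 5
D (P2): min(8, 5) = 5
Root (P1): max(-2, 5) = 5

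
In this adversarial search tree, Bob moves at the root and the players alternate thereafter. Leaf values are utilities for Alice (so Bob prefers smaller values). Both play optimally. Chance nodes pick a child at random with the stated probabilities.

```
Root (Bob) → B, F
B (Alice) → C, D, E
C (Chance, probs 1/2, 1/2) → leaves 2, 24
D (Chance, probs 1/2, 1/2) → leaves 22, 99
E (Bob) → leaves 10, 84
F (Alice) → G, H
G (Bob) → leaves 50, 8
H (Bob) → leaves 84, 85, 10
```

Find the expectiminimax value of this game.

C (Chance): 1/2·2 + 1/2·24 = 13
D (Chance): 1/2·22 + 1/2·99 = 60.5
E (Bob): min(10, 84) = 10
B (Alice): max(13, 60.5, 10) = 60.5
G (Bob): min(50, 8) = 8
H (Bob): min(84, 85, 10) = 10
F (Alice): max(8, 10) = 10
Root (Bob): min(60.5, 10) = 10

10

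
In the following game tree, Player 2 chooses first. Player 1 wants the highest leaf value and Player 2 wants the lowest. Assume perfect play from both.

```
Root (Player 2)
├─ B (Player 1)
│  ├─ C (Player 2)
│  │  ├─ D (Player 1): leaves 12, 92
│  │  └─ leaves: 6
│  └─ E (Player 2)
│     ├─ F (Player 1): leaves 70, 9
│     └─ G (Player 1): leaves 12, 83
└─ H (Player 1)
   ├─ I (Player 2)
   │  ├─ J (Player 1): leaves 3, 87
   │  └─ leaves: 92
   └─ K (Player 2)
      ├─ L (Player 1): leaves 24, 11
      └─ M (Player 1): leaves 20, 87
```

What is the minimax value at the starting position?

D (Player 1): max(12, 92) = 92
C (Player 2): min(92, 6) = 6
F (Player 1): max(70, 9) = 70
G (Player 1): max(12, 83) = 83
E (Player 2): min(70, 83) = 70
B (Player 1): max(6, 70) = 70
J (Player 1): max(3, 87) = 87
I (Player 2): min(87, 92) = 87
L (Player 1): max(24, 11) = 24
M (Player 1): max(20, 87) = 87
K (Player 2): min(24, 87) = 24
H (Player 1): max(87, 24) = 87
Root (Player 2): min(70, 87) = 70

70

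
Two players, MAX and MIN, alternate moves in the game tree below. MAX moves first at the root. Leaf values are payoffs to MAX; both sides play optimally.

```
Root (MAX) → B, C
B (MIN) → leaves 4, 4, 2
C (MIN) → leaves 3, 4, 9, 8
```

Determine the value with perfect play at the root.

B (MIN): min(4, 4, 2) = 2
C (MIN): min(3, 4, 9, 8) = 3
Root (MAX): max(2, 3) = 3

3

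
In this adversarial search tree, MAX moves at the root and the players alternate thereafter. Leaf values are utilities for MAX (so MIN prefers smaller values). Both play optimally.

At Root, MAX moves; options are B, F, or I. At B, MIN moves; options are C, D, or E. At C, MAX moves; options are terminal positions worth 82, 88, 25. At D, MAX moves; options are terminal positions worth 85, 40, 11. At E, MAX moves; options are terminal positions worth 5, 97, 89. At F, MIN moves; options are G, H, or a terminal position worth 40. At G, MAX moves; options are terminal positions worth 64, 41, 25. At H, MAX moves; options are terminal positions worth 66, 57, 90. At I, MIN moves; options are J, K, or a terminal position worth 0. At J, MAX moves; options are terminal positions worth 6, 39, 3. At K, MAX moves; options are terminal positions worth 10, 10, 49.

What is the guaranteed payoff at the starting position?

C (MAX): max(82, 88, 25) = 88
D (MAX): max(85, 40, 11) = 85
E (MAX): max(5, 97, 89) = 97
B (MIN): min(88, 85, 97) = 85
G (MAX): max(64, 41, 25) = 64
H (MAX): max(66, 57, 90) = 90
F (MIN): min(64, 90, 40) = 40
J (MAX): max(6, 39, 3) = 39
K (MAX): max(10, 10, 49) = 49
I (MIN): min(39, 49, 0) = 0
Root (MAX): max(85, 40, 0) = 85

85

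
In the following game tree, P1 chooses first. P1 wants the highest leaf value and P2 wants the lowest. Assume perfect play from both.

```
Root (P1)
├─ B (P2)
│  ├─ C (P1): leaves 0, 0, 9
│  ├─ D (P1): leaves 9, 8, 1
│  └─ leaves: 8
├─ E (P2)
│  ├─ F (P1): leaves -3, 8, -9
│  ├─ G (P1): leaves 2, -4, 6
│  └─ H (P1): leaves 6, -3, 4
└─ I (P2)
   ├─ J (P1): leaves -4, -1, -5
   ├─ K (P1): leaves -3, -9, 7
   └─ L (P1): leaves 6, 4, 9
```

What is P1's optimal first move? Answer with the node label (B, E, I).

C (P1): max(0, 0, 9) = 9
D (P1): max(9, 8, 1) = 9
B (P2): min(9, 9, 8) = 8
F (P1): max(-3, 8, -9) = 8
G (P1): max(2, -4, 6) = 6
H (P1): max(6, -3, 4) = 6
E (P2): min(8, 6, 6) = 6
J (P1): max(-4, -1, -5) = -1
K (P1): max(-3, -9, 7) = 7
L (P1): max(6, 4, 9) = 9
I (P2): min(-1, 7, 9) = -1
Root (P1): max(8, 6, -1) = 8
P1 picks the child with the highest value: B (value 8).

B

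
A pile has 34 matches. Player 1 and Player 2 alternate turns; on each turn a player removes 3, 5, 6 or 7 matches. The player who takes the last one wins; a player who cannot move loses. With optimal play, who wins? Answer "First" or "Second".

First

W/L table (W = player to move can force a win):
i:   0  1  2  3  4  5  6  7  8  9 10 11 12 13 14 15 16 17 18 19 20 21 22 23 24 25 26 27 28 29 30 31 32 33 34
     L  L  L  W  W  W  W  W  W  W  L  L  L  W  W  W  W  W  W  W  L  L  L  W  W  W  W  W  W  W  L  L  L  W  W
Position 34 is W, so the first player wins.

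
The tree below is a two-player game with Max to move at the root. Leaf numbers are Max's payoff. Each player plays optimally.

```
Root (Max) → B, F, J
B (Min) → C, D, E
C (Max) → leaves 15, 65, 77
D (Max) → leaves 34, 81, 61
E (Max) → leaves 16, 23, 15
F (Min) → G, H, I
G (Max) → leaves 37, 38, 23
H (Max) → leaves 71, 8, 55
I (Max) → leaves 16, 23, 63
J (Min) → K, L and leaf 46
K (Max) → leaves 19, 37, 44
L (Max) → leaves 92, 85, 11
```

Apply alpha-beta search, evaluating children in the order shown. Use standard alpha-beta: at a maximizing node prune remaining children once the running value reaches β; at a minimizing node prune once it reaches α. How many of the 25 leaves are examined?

20

C [α=-∞,β=+∞]: v=77
D [α=-∞,β=77]: v=81 after child 2 ≥ β → β-cutoff, skip 1
E [α=-∞,β=77]: v=23
B [α=-∞,β=+∞]: v=23
G [α=23,β=+∞]: v=38
H [α=23,β=38]: v=71 after child 1 ≥ β → β-cutoff, skip 2
I [α=23,β=38]: v=63
F [α=23,β=+∞]: v=38
K [α=38,β=+∞]: v=44
L [α=38,β=44]: v=92 after child 1 ≥ β → β-cutoff, skip 2
J [α=38,β=+∞]: v=44
Root [α=-∞,β=+∞]: v=44
Leaves evaluated: 20 of 25.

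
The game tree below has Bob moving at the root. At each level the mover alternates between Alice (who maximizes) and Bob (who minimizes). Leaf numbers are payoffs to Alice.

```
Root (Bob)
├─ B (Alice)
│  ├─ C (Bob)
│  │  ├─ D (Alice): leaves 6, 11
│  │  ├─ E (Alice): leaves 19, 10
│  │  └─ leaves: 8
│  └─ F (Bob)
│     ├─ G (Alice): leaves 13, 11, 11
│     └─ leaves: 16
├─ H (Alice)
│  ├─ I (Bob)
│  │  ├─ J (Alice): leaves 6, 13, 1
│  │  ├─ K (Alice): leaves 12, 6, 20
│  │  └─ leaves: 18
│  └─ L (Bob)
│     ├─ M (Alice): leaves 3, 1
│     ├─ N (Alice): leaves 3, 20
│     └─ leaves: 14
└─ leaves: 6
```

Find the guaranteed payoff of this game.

6

D (Alice): max(6, 11) = 11
E (Alice): max(19, 10) = 19
C (Bob): min(11, 19, 8) = 8
G (Alice): max(13, 11, 11) = 13
F (Bob): min(13, 16) = 13
B (Alice): max(8, 13) = 13
J (Alice): max(6, 13, 1) = 13
K (Alice): max(12, 6, 20) = 20
I (Bob): min(13, 20, 18) = 13
M (Alice): max(3, 1) = 3
N (Alice): max(3, 20) = 20
L (Bob): min(3, 20, 14) = 3
H (Alice): max(13, 3) = 13
Root (Bob): min(13, 13, 6) = 6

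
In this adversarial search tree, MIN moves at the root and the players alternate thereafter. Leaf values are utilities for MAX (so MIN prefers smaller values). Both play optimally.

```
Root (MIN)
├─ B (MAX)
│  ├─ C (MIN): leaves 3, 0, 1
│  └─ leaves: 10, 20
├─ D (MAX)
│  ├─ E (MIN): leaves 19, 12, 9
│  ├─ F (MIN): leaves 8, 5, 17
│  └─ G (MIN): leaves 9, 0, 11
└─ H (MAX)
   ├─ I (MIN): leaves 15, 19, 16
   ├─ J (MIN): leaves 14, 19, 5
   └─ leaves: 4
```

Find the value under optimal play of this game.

9

C (MIN): min(3, 0, 1) = 0
B (MAX): max(0, 10, 20) = 20
E (MIN): min(19, 12, 9) = 9
F (MIN): min(8, 5, 17) = 5
G (MIN): min(9, 0, 11) = 0
D (MAX): max(9, 5, 0) = 9
I (MIN): min(15, 19, 16) = 15
J (MIN): min(14, 19, 5) = 5
H (MAX): max(15, 5, 4) = 15
Root (MIN): min(20, 9, 15) = 9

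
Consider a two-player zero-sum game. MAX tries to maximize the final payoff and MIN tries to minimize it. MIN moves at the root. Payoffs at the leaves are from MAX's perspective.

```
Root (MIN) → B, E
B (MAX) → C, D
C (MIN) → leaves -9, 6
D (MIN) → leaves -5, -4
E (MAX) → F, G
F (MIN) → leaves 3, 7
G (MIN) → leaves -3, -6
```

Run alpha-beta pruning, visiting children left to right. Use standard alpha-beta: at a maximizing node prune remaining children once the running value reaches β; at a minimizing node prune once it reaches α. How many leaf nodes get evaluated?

6

C [α=-∞,β=+∞]: v=-9
D [α=-9,β=+∞]: v=-5
B [α=-∞,β=+∞]: v=-5
F [α=-∞,β=-5]: v=3
E [α=-∞,β=-5]: v=3 after child 1 ≥ β → β-cutoff, skip 1
Root [α=-∞,β=+∞]: v=-5
Leaves evaluated: 6 of 8.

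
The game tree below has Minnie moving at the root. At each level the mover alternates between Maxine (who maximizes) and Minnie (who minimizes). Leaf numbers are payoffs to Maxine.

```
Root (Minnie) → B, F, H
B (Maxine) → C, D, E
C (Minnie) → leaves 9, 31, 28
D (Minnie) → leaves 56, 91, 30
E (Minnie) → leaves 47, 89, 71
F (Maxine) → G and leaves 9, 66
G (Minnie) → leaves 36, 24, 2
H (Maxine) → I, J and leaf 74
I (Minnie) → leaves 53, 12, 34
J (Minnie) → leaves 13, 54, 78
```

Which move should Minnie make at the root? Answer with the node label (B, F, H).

B

C (Minnie): min(9, 31, 28) = 9
D (Minnie): min(56, 91, 30) = 30
E (Minnie): min(47, 89, 71) = 47
B (Maxine): max(9, 30, 47) = 47
G (Minnie): min(36, 24, 2) = 2
F (Maxine): max(2, 9, 66) = 66
I (Minnie): min(53, 12, 34) = 12
J (Minnie): min(13, 54, 78) = 13
H (Maxine): max(12, 13, 74) = 74
Root (Minnie): min(47, 66, 74) = 47
Minnie picks the child with the lowest value: B (value 47).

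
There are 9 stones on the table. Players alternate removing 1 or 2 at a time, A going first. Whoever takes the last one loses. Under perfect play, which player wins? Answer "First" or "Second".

W/L table (W = player to move can force a win):
i:   0  1  2  3  4  5  6  7  8  9
     W  L  W  W  L  W  W  L  W  W
Position 9 is W, so the first player wins.

First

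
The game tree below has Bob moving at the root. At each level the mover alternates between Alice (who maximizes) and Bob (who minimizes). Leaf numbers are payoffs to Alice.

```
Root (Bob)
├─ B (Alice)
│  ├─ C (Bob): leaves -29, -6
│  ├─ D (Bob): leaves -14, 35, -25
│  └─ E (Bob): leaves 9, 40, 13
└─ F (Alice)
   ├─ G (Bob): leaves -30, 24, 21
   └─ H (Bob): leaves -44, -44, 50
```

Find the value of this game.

-30

C (Bob): min(-29, -6) = -29
D (Bob): min(-14, 35, -25) = -25
E (Bob): min(9, 40, 13) = 9
B (Alice): max(-29, -25, 9) = 9
G (Bob): min(-30, 24, 21) = -30
H (Bob): min(-44, -44, 50) = -44
F (Alice): max(-30, -44) = -30
Root (Bob): min(9, -30) = -30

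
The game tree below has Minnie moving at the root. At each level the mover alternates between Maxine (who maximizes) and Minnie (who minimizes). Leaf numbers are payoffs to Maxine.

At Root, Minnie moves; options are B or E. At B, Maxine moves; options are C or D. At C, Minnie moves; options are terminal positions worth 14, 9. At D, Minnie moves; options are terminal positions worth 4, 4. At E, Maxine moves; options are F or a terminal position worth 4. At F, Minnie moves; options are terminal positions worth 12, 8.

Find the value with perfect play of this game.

8

C (Minnie): min(14, 9) = 9
D (Minnie): min(4, 4) = 4
B (Maxine): max(9, 4) = 9
F (Minnie): min(12, 8) = 8
E (Maxine): max(8, 4) = 8
Root (Minnie): min(9, 8) = 8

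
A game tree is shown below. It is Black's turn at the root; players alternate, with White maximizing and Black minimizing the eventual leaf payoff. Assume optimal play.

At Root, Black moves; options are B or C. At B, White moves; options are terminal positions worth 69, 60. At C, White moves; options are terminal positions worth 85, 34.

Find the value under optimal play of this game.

69

B (White): max(69, 60) = 69
C (White): max(85, 34) = 85
Root (Black): min(69, 85) = 69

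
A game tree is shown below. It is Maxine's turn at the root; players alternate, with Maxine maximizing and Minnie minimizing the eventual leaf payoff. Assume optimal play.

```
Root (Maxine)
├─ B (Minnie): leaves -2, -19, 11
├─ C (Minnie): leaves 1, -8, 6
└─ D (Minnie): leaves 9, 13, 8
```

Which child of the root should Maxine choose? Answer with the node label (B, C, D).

B (Minnie): min(-2, -19, 11) = -19
C (Minnie): min(1, -8, 6) = -8
D (Minnie): min(9, 13, 8) = 8
Root (Maxine): max(-19, -8, 8) = 8
Maxine picks the child with the highest value: D (value 8).

D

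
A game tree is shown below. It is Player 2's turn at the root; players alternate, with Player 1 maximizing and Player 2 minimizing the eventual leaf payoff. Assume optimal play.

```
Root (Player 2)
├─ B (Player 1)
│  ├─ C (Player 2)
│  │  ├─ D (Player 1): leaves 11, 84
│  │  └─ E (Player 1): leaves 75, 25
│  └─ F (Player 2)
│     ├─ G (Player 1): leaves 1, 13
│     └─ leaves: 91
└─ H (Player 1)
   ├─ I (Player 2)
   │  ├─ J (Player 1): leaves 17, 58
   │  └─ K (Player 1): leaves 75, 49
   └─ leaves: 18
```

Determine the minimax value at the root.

58

D (Player 1): max(11, 84) = 84
E (Player 1): max(75, 25) = 75
C (Player 2): min(84, 75) = 75
G (Player 1): max(1, 13) = 13
F (Player 2): min(13, 91) = 13
B (Player 1): max(75, 13) = 75
J (Player 1): max(17, 58) = 58
K (Player 1): max(75, 49) = 75
I (Player 2): min(58, 75) = 58
H (Player 1): max(58, 18) = 58
Root (Player 2): min(75, 58) = 58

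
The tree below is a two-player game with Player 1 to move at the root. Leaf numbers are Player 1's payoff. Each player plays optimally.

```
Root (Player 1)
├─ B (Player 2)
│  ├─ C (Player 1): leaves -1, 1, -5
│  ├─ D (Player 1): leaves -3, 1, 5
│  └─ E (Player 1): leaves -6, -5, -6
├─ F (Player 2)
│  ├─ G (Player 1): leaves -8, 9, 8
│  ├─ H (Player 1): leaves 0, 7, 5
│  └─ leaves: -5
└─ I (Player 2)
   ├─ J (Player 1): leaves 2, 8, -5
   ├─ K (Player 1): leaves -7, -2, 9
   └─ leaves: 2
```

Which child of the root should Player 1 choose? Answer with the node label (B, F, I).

I

C (Player 1): max(-1, 1, -5) = 1
D (Player 1): max(-3, 1, 5) = 5
E (Player 1): max(-6, -5, -6) = -5
B (Player 2): min(1, 5, -5) = -5
G (Player 1): max(-8, 9, 8) = 9
H (Player 1): max(0, 7, 5) = 7
F (Player 2): min(9, 7, -5) = -5
J (Player 1): max(2, 8, -5) = 8
K (Player 1): max(-7, -2, 9) = 9
I (Player 2): min(8, 9, 2) = 2
Root (Player 1): max(-5, -5, 2) = 2
Player 1 picks the child with the highest value: I (value 2).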